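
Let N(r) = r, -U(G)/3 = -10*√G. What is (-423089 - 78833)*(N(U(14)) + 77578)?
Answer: -38938104916 - 15057660*√14 ≈ -3.8994e+10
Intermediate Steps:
U(G) = 30*√G (U(G) = -(-30)*√G = 30*√G)
(-423089 - 78833)*(N(U(14)) + 77578) = (-423089 - 78833)*(30*√14 + 77578) = -501922*(77578 + 30*√14) = -38938104916 - 15057660*√14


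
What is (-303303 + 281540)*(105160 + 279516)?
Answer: -8371703788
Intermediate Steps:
(-303303 + 281540)*(105160 + 279516) = -21763*384676 = -8371703788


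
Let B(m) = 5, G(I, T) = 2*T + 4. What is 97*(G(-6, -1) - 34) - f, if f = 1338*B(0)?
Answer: -9794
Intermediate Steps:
G(I, T) = 4 + 2*T
f = 6690 (f = 1338*5 = 6690)
97*(G(-6, -1) - 34) - f = 97*((4 + 2*(-1)) - 34) - 1*6690 = 97*((4 - 2) - 34) - 6690 = 97*(2 - 34) - 6690 = 97*(-32) - 6690 = -3104 - 6690 = -9794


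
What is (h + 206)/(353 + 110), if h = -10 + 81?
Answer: 277/463 ≈ 0.59827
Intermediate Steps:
h = 71
(h + 206)/(353 + 110) = (71 + 206)/(353 + 110) = 277/463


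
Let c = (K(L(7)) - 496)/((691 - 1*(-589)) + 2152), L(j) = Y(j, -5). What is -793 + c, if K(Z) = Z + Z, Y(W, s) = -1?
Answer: -453679/572 ≈ -793.15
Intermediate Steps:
L(j) = -1
K(Z) = 2*Z
c = -83/572 (c = (2*(-1) - 496)/((691 - 1*(-589)) + 2152) = (-2 - 496)/((691 + 589) + 2152) = -498/(1280 + 2152) = -498/3432 = -498*1/3432 = -83/572 ≈ -0.14510)
-793 + c = -793 - 83/572 = -453679/572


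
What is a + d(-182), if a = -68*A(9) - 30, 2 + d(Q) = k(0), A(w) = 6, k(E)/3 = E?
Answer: -440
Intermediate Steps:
k(E) = 3*E
d(Q) = -2 (d(Q) = -2 + 3*0 = -2 + 0 = -2)
a = -438 (a = -68*6 - 30 = -408 - 30 = -438)
a + d(-182) = -438 - 2 = -440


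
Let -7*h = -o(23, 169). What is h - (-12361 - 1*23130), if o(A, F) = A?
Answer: 248460/7 ≈ 35494.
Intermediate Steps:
h = 23/7 (h = -(-1)*23/7 = -⅐*(-23) = 23/7 ≈ 3.2857)
h - (-12361 - 1*23130) = 23/7 - (-12361 - 1*23130) = 23/7 - (-12361 - 23130) = 23/7 - 1*(-35491) = 23/7 + 35491 = 248460/7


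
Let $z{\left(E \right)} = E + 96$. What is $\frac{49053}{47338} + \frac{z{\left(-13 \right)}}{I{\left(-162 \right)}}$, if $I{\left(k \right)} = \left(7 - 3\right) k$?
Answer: $\frac{13928645}{15337512} \approx 0.90814$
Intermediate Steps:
$z{\left(E \right)} = 96 + E$
$I{\left(k \right)} = 4 k$
$\frac{49053}{47338} + \frac{z{\left(-13 \right)}}{I{\left(-162 \right)}} = \frac{49053}{47338} + \frac{96 - 13}{4 \left(-162\right)} = 49053 \cdot \frac{1}{47338} + \frac{83}{-648} = \frac{49053}{47338} + 83 \left(- \frac{1}{648}\right) = \frac{49053}{47338} - \frac{83}{648} = \frac{13928645}{15337512}$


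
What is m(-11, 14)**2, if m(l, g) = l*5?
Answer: 3025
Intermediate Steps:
m(l, g) = 5*l
m(-11, 14)**2 = (5*(-11))**2 = (-55)**2 = 3025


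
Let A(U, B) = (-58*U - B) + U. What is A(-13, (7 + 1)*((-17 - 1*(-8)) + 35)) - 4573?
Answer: -4040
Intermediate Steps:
A(U, B) = -B - 57*U (A(U, B) = (-B - 58*U) + U = -B - 57*U)
A(-13, (7 + 1)*((-17 - 1*(-8)) + 35)) - 4573 = (-(7 + 1)*((-17 - 1*(-8)) + 35) - 57*(-13)) - 4573 = (-8*((-17 + 8) + 35) + 741) - 4573 = (-8*(-9 + 35) + 741) - 4573 = (-8*26 + 741) - 4573 = (-1*208 + 741) - 4573 = (-208 + 741) - 4573 = 533 - 4573 = -4040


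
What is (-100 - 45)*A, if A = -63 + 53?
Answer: 1450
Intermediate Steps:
A = -10
(-100 - 45)*A = (-100 - 45)*(-10) = -145*(-10) = 1450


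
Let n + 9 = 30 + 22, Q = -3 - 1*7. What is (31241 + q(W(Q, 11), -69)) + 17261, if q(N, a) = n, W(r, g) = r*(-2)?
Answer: 48545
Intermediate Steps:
Q = -10 (Q = -3 - 7 = -10)
n = 43 (n = -9 + (30 + 22) = -9 + 52 = 43)
W(r, g) = -2*r
q(N, a) = 43
(31241 + q(W(Q, 11), -69)) + 17261 = (31241 + 43) + 17261 = 31284 + 17261 = 48545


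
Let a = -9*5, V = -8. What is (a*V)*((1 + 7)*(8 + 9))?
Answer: 48960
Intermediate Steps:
a = -45
(a*V)*((1 + 7)*(8 + 9)) = (-45*(-8))*((1 + 7)*(8 + 9)) = 360*(8*17) = 360*136 = 48960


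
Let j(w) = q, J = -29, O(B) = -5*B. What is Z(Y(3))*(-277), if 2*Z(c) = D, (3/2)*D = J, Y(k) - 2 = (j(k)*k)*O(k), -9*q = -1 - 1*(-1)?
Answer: 8033/3 ≈ 2677.7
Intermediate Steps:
q = 0 (q = -(-1 - 1*(-1))/9 = -(-1 + 1)/9 = -⅑*0 = 0)
j(w) = 0
Y(k) = 2 (Y(k) = 2 + (0*k)*(-5*k) = 2 + 0*(-5*k) = 2 + 0 = 2)
D = -58/3 (D = (⅔)*(-29) = -58/3 ≈ -19.333)
Z(c) = -29/3 (Z(c) = (½)*(-58/3) = -29/3)
Z(Y(3))*(-277) = -29/3*(-277) = 8033/3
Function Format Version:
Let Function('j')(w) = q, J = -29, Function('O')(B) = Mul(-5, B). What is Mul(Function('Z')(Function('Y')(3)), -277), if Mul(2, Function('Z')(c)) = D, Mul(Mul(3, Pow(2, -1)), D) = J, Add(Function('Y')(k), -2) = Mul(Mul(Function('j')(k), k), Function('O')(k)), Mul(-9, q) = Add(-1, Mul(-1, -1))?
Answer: Rational(8033, 3) ≈ 2677.7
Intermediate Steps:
q = 0 (q = Mul(Rational(-1, 9), Add(-1, Mul(-1, -1))) = Mul(Rational(-1, 9), Add(-1, 1)) = Mul(Rational(-1, 9), 0) = 0)
Function('j')(w) = 0
Function('Y')(k) = 2 (Function('Y')(k) = Add(2, Mul(Mul(0, k), Mul(-5, k))) = Add(2, Mul(0, Mul(-5, k))) = Add(2, 0) = 2)
D = Rational(-58, 3) (D = Mul(Rational(2, 3), -29) = Rational(-58, 3) ≈ -19.333)
Function('Z')(c) = Rational(-29, 3) (Function('Z')(c) = Mul(Rational(1, 2), Rational(-58, 3)) = Rational(-29, 3))
Mul(Function('Z')(Function('Y')(3)), -277) = Mul(Rational(-29, 3), -277) = Rational(8033, 3)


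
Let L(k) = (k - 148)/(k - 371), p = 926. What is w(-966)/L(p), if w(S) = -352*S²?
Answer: -91150678080/389 ≈ -2.3432e+8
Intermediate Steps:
L(k) = (-148 + k)/(-371 + k)
w(-966)/L(p) = (-352*(-966)²)/(((-148 + 926)/(-371 + 926))) = (-352*933156)/((778/555)) = -328470912/((1/555)*778) = -328470912/778/555 = -328470912*555/778 = -91150678080/389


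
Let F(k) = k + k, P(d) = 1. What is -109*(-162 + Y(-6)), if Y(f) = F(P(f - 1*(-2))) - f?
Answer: 16786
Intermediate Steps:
F(k) = 2*k
Y(f) = 2 - f (Y(f) = 2*1 - f = 2 - f)
-109*(-162 + Y(-6)) = -109*(-162 + (2 - 1*(-6))) = -109*(-162 + (2 + 6)) = -109*(-162 + 8) = -109*(-154) = 16786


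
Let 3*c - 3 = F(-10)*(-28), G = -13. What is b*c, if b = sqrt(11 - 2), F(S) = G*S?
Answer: -3637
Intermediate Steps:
F(S) = -13*S
c = -3637/3 (c = 1 + (-13*(-10)*(-28))/3 = 1 + (130*(-28))/3 = 1 + (1/3)*(-3640) = 1 - 3640/3 = -3637/3 ≈ -1212.3)
b = 3 (b = sqrt(9) = 3)
b*c = 3*(-3637/3) = -3637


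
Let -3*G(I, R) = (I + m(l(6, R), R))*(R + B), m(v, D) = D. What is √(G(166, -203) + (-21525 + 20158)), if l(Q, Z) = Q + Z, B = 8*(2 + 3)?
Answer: 2*I*√7599/3 ≈ 58.115*I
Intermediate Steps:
B = 40 (B = 8*5 = 40)
G(I, R) = -(40 + R)*(I + R)/3 (G(I, R) = -(I + R)*(R + 40)/3 = -(I + R)*(40 + R)/3 = -(40 + R)*(I + R)/3)
√(G(166, -203) + (-21525 + 20158)) = √((-40/3*166 - 40/3*(-203) - ⅓*(-203)² - ⅓*166*(-203)) + (-21525 + 20158)) = √((-6640/3 + 8120/3 - ⅓*41209 + 33698/3) - 1367) = √((-6640/3 + 8120/3 - 41209/3 + 33698/3) - 1367) = √(-6031/3 - 1367) = √(-10132/3) = 2*I*√7599/3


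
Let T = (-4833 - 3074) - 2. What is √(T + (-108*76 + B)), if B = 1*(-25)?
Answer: I*√16142 ≈ 127.05*I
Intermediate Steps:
B = -25
T = -7909 (T = -7907 - 2 = -7909)
√(T + (-108*76 + B)) = √(-7909 + (-108*76 - 25)) = √(-7909 + (-8208 - 25)) = √(-7909 - 8233) = √(-16142) = I*√16142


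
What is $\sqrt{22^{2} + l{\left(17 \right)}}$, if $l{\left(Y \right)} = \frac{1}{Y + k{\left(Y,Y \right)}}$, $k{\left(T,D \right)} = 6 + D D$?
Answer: $\frac{\sqrt{11778702}}{156} \approx 22.0$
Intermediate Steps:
$k{\left(T,D \right)} = 6 + D^{2}$
$l{\left(Y \right)} = \frac{1}{6 + Y + Y^{2}}$ ($l{\left(Y \right)} = \frac{1}{Y + \left(6 + Y^{2}\right)} = \frac{1}{6 + Y + Y^{2}}$)
$\sqrt{22^{2} + l{\left(17 \right)}} = \sqrt{22^{2} + \frac{1}{6 + 17 + 17^{2}}} = \sqrt{484 + \frac{1}{6 + 17 + 289}} = \sqrt{484 + \frac{1}{312}} = \sqrt{\frac{151009}{312}} = \frac{\sqrt{11778702}}{156}$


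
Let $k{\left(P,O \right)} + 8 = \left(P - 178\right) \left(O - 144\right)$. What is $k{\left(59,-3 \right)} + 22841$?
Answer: $40326$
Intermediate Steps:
$k{\left(P,O \right)} = -8 + \left(-178 + P\right) \left(-144 + O\right)$ ($k{\left(P,O \right)} = -8 + \left(P - 178\right) \left(O - 144\right) = -8 + \left(-178 + P\right) \left(-144 + O\right)$)
$k{\left(59,-3 \right)} + 22841 = \left(25624 - -534 - 8496 - 177\right) + 22841 = \left(25624 + 534 - 8496 - 177\right) + 22841 = 17485 + 22841 = 40326$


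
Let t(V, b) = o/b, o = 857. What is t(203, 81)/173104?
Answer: 857/14021424 ≈ 6.1121e-5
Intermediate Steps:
t(V, b) = 857/b
t(203, 81)/173104 = (857/81)/173104 = (857*(1/81))*(1/173104) = (857/81)*(1/173104) = 857/14021424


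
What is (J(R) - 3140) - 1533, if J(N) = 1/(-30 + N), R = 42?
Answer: -56075/12 ≈ -4672.9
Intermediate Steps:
(J(R) - 3140) - 1533 = (1/(-30 + 42) - 3140) - 1533 = (1/12 - 3140) - 1533 = -37679/12 - 1533 = -56075/12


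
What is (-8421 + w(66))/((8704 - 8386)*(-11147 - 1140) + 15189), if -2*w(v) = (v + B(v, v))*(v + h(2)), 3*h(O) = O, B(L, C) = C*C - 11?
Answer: 466363/11676231 ≈ 0.039941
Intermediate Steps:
B(L, C) = -11 + C**2 (B(L, C) = C**2 - 11 = -11 + C**2)
h(O) = O/3
w(v) = -(2/3 + v)*(-11 + v + v**2)/2 (w(v) = -(v + (-11 + v**2))*(v + (1/3)*2)/2 = -(-11 + v + v**2)*(v + 2/3)/2 = -(-11 + v + v**2)*(2/3 + v)/2 = -(2/3 + v)*(-11 + v + v**2)/2)
(-8421 + w(66))/((8704 - 8386)*(-11147 - 1140) + 15189) = (-8421 + (11/3 - 5/6*66**2 - 1/2*66**3 + (31/6)*66))/((8704 - 8386)*(-11147 - 1140) + 15189) = (-8421 + (11/3 - 5/6*4356 - 1/2*287496 + 341))/(318*(-12287) + 15189) = (-8421 + (11/3 - 3630 - 143748 + 341))/(-3907266 + 15189) = (-8421 - 441100/3)/(-3892077) = -466363/3*(-1/3892077) = 466363/11676231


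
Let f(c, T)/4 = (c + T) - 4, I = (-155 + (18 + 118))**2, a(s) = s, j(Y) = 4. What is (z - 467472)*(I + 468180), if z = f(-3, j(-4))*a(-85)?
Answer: -218551886532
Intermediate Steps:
I = 361 (I = (-155 + 136)**2 = (-19)**2 = 361)
f(c, T) = -16 + 4*T + 4*c (f(c, T) = 4*((c + T) - 4) = 4*((T + c) - 4) = 4*(-4 + T + c) = -16 + 4*T + 4*c)
z = 1020 (z = (-16 + 4*4 + 4*(-3))*(-85) = (-16 + 16 - 12)*(-85) = -12*(-85) = 1020)
(z - 467472)*(I + 468180) = (1020 - 467472)*(361 + 468180) = -466452*468541 = -218551886532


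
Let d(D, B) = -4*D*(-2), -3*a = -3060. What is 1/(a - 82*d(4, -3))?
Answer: -1/1604 ≈ -0.00062344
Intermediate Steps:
a = 1020 (a = -1/3*(-3060) = 1020)
d(D, B) = 8*D
1/(a - 82*d(4, -3)) = 1/(1020 - 656*4) = 1/(1020 - 82*32) = 1/(1020 - 2624) = 1/(-1604) = -1/1604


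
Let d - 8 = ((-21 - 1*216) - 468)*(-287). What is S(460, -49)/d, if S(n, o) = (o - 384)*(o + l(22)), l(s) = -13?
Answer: 26846/202343 ≈ 0.13268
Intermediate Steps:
d = 202343 (d = 8 + ((-21 - 1*216) - 468)*(-287) = 8 + ((-21 - 216) - 468)*(-287) = 8 + (-237 - 468)*(-287) = 8 - 705*(-287) = 8 + 202335 = 202343)
S(n, o) = (-384 + o)*(-13 + o) (S(n, o) = (o - 384)*(o - 13) = (-384 + o)*(-13 + o))
S(460, -49)/d = (4992 + (-49)**2 - 397*(-49))/202343 = (4992 + 2401 + 19453)*(1/202343) = 26846*(1/202343) = 26846/202343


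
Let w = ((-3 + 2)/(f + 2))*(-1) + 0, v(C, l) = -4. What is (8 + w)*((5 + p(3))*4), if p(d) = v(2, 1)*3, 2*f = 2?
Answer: -700/3 ≈ -233.33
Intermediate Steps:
f = 1 (f = (½)*2 = 1)
p(d) = -12 (p(d) = -4*3 = -12)
w = ⅓ (w = ((-3 + 2)/(1 + 2))*(-1) + 0 = -1/3*(-1) + 0 = -1*⅓*(-1) + 0 = -⅓*(-1) + 0 = ⅓ + 0 = ⅓ ≈ 0.33333)
(8 + w)*((5 + p(3))*4) = (8 + ⅓)*((5 - 12)*4) = 25*(-7*4)/3 = (25/3)*(-28) = -700/3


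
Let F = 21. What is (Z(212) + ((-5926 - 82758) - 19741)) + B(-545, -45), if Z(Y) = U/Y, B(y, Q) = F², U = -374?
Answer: -11446491/106 ≈ -1.0799e+5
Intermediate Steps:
B(y, Q) = 441 (B(y, Q) = 21² = 441)
Z(Y) = -374/Y
(Z(212) + ((-5926 - 82758) - 19741)) + B(-545, -45) = (-374/212 + ((-5926 - 82758) - 19741)) + 441 = (-374*1/212 + (-88684 - 19741)) + 441 = (-187/106 - 108425) + 441 = -11493237/106 + 441 = -11446491/106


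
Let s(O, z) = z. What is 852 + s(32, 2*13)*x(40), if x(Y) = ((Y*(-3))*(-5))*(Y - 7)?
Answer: 515652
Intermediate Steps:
x(Y) = 15*Y*(-7 + Y) (x(Y) = (-3*Y*(-5))*(-7 + Y) = (15*Y)*(-7 + Y) = 15*Y*(-7 + Y))
852 + s(32, 2*13)*x(40) = 852 + (2*13)*(15*40*(-7 + 40)) = 852 + 26*(15*40*33) = 852 + 26*19800 = 852 + 514800 = 515652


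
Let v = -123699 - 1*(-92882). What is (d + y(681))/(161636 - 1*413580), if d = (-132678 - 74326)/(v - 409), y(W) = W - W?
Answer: -7393/280971548 ≈ -2.6312e-5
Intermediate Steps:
v = -30817 (v = -123699 + 92882 = -30817)
y(W) = 0
d = 103502/15613 (d = (-132678 - 74326)/(-30817 - 409) = -207004/(-31226) = -207004*(-1/31226) = 103502/15613 ≈ 6.6292)
(d + y(681))/(161636 - 1*413580) = (103502/15613 + 0)/(161636 - 1*413580) = 103502/(15613*(161636 - 413580)) = (103502/15613)/(-251944) = (103502/15613)*(-1/251944) = -7393/280971548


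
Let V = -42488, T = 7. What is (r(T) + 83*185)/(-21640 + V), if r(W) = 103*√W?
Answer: -15355/64128 - 103*√7/64128 ≈ -0.24369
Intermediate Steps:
(r(T) + 83*185)/(-21640 + V) = (103*√7 + 83*185)/(-21640 - 42488) = (103*√7 + 15355)/(-64128) = (15355 + 103*√7)*(-1/64128) = -15355/64128 - 103*√7/64128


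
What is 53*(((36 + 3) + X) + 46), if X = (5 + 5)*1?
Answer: 5035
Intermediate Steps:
X = 10 (X = 10*1 = 10)
53*(((36 + 3) + X) + 46) = 53*(((36 + 3) + 10) + 46) = 53*((39 + 10) + 46) = 53*(49 + 46) = 53*95 = 5035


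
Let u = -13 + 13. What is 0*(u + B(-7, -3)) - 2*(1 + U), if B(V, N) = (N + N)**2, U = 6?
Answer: -14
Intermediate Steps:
B(V, N) = 4*N**2 (B(V, N) = (2*N)**2 = 4*N**2)
u = 0
0*(u + B(-7, -3)) - 2*(1 + U) = 0*(0 + 4*(-3)**2) - 2*(1 + 6) = 0*(0 + 4*9) - 2*7 = 0*(0 + 36) - 14 = 0*36 - 14 = 0 - 14 = -14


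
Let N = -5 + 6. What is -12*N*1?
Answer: -12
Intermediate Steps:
N = 1
-12*N*1 = -12*1*1 = -12*1 = -12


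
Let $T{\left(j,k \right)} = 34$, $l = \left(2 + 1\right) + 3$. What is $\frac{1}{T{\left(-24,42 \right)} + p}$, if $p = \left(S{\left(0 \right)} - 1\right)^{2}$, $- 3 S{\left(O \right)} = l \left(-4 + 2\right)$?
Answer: $\frac{1}{43} \approx 0.023256$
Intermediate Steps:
$l = 6$ ($l = 3 + 3 = 6$)
$S{\left(O \right)} = 4$ ($S{\left(O \right)} = - \frac{6 \left(-4 + 2\right)}{3} = - \frac{6 \left(-2\right)}{3} = \left(- \frac{1}{3}\right) \left(-12\right) = 4$)
$p = 9$ ($p = \left(4 - 1\right)^{2} = 3^{2} = 9$)
$\frac{1}{T{\left(-24,42 \right)} + p} = \frac{1}{34 + 9} = \frac{1}{43}$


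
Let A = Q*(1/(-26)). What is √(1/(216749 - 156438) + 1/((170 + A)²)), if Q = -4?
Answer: 3*√101091307937/133407932 ≈ 0.0071498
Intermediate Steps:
A = 2/13 (A = -4/(-26) = -4*(-1)/26 = -4*(-1/26) = 2/13 ≈ 0.15385)
√(1/(216749 - 156438) + 1/((170 + A)²)) = √(1/(216749 - 156438) + 1/((170 + 2/13)²)) = √(1/60311 + 1/((2212/13)²)) = √(1/60311 + 1/(4892944/169)) = √(1/60311 + 169/4892944) = √(15085503/295098345584) = 3*√101091307937/133407932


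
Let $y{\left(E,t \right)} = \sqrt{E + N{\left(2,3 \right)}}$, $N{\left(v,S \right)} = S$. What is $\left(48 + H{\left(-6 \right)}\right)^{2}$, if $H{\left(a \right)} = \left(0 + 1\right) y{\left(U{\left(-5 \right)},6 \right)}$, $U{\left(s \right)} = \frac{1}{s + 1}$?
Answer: $\frac{\left(96 + \sqrt{11}\right)^{2}}{4} \approx 2465.9$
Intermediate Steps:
$U{\left(s \right)} = \frac{1}{1 + s}$
$y{\left(E,t \right)} = \sqrt{3 + E}$ ($y{\left(E,t \right)} = \sqrt{E + 3} = \sqrt{3 + E}$)
$H{\left(a \right)} = \frac{\sqrt{11}}{2}$ ($H{\left(a \right)} = \left(0 + 1\right) \sqrt{3 + \frac{1}{1 - 5}} = 1 \sqrt{3 + \frac{1}{-4}} = 1 \sqrt{3 - \frac{1}{4}} = 1 \sqrt{\frac{11}{4}} = 1 \frac{\sqrt{11}}{2} = \frac{\sqrt{11}}{2}$)
$\left(48 + H{\left(-6 \right)}\right)^{2} = \left(48 + \frac{\sqrt{11}}{2}\right)^{2}$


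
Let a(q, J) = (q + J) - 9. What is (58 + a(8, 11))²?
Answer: 4624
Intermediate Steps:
a(q, J) = -9 + J + q (a(q, J) = (J + q) - 9 = -9 + J + q)
(58 + a(8, 11))² = (58 + (-9 + 11 + 8))² = (58 + 10)² = 68² = 4624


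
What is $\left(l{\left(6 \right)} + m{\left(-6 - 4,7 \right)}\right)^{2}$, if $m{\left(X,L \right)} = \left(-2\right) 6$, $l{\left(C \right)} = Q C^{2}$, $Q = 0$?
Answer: $144$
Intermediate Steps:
$l{\left(C \right)} = 0$ ($l{\left(C \right)} = 0 C^{2} = 0$)
$m{\left(X,L \right)} = -12$
$\left(l{\left(6 \right)} + m{\left(-6 - 4,7 \right)}\right)^{2} = \left(0 - 12\right)^{2} = \left(-12\right)^{2} = 144$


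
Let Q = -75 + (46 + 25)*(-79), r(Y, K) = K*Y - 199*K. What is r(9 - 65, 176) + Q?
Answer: -50564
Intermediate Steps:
r(Y, K) = -199*K + K*Y
Q = -5684 (Q = -75 + 71*(-79) = -75 - 5609 = -5684)
r(9 - 65, 176) + Q = 176*(-199 + (9 - 65)) - 5684 = 176*(-199 - 56) - 5684 = 176*(-255) - 5684 = -44880 - 5684 = -50564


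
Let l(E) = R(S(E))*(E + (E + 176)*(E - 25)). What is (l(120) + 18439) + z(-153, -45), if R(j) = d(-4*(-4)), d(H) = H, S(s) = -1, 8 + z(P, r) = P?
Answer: 470118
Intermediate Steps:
z(P, r) = -8 + P
R(j) = 16 (R(j) = -4*(-4) = 16)
l(E) = 16*E + 16*(-25 + E)*(176 + E) (l(E) = 16*(E + (E + 176)*(E - 25)) = 16*(E + (176 + E)*(-25 + E)) = 16*(E + (-25 + E)*(176 + E)) = 16*E + 16*(-25 + E)*(176 + E))
(l(120) + 18439) + z(-153, -45) = ((-70400 + 16*120² + 2432*120) + 18439) + (-8 - 153) = ((-70400 + 16*14400 + 291840) + 18439) - 161 = ((-70400 + 230400 + 291840) + 18439) - 161 = (451840 + 18439) - 161 = 470279 - 161 = 470118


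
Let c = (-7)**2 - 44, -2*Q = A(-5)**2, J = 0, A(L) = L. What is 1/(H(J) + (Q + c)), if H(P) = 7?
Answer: -2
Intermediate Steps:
Q = -25/2 (Q = -1/2*(-5)**2 = -1/2*25 = -25/2 ≈ -12.500)
c = 5 (c = 49 - 44 = 5)
1/(H(J) + (Q + c)) = 1/(7 + (-25/2 + 5)) = 1/(7 - 15/2) = 1/(-1/2) = -2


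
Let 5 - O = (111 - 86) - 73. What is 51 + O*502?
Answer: 26657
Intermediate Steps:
O = 53 (O = 5 - ((111 - 86) - 73) = 5 - (25 - 73) = 5 - 1*(-48) = 5 + 48 = 53)
51 + O*502 = 51 + 53*502 = 51 + 26606 = 26657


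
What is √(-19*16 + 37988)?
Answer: 2*√9421 ≈ 194.12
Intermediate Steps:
√(-19*16 + 37988) = √(-304 + 37988) = √37684 = 2*√9421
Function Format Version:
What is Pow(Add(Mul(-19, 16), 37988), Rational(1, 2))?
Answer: Mul(2, Pow(9421, Rational(1, 2))) ≈ 194.12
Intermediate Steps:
Pow(Add(Mul(-19, 16), 37988), Rational(1, 2)) = Pow(Add(-304, 37988), Rational(1, 2)) = Pow(37684, Rational(1, 2)) = Mul(2, Pow(9421, Rational(1, 2)))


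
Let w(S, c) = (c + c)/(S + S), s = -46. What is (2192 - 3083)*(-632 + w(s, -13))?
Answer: 25891569/46 ≈ 5.6286e+5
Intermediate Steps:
w(S, c) = c/S (w(S, c) = (2*c)/((2*S)) = (2*c)*(1/(2*S)) = c/S)
(2192 - 3083)*(-632 + w(s, -13)) = (2192 - 3083)*(-632 - 13/(-46)) = -891*(-632 - 13*(-1/46)) = -891*(-632 + 13/46) = -891*(-29059/46) = 25891569/46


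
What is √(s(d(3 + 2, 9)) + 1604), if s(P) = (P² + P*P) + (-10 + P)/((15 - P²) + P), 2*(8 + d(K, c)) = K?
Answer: √45887546/166 ≈ 40.807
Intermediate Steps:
d(K, c) = -8 + K/2
s(P) = 2*P² + (-10 + P)/(15 + P - P²) (s(P) = (P² + P²) + (-10 + P)/(15 + P - P²) = 2*P² + (-10 + P)/(15 + P - P²))
√(s(d(3 + 2, 9)) + 1604) = √((-10 + (-8 + (3 + 2)/2) - 2*(-8 + (3 + 2)/2)⁴ + 2*(-8 + (3 + 2)/2)³ + 30*(-8 + (3 + 2)/2)²)/(15 + (-8 + (3 + 2)/2) - (-8 + (3 + 2)/2)²) + 1604) = √((-10 + (-8 + (½)*5) - 2*(-8 + (½)*5)⁴ + 2*(-8 + (½)*5)³ + 30*(-8 + (½)*5)²)/(15 + (-8 + (½)*5) - (-8 + (½)*5)²) + 1604) = √((-10 + (-8 + 5/2) - 2*(-8 + 5/2)⁴ + 2*(-8 + 5/2)³ + 30*(-8 + 5/2)²)/(15 + (-8 + 5/2) - (-8 + 5/2)²) + 1604) = √((-10 - 11/2 - 2*(-11/2)⁴ + 2*(-11/2)³ + 30*(-11/2)²)/(15 - 11/2 - (-11/2)²) + 1604) = √((-10 - 11/2 - 2*14641/16 + 2*(-1331/8) + 30*(121/4))/(15 - 11/2 - 1*121/4) + 1604) = √((-10 - 11/2 - 14641/8 - 1331/4 + 1815/2)/(15 - 11/2 - 121/4) + 1604) = √(-10167/8/(-83/4) + 1604) = √(-4/83*(-10167/8) + 1604) = √(10167/166 + 1604) = √(276431/166) = √45887546/166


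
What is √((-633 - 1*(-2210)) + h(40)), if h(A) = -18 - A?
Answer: 7*√31 ≈ 38.974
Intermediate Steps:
√((-633 - 1*(-2210)) + h(40)) = √((-633 - 1*(-2210)) + (-18 - 1*40)) = √((-633 + 2210) + (-18 - 40)) = √(1577 - 58) = √1519 = 7*√31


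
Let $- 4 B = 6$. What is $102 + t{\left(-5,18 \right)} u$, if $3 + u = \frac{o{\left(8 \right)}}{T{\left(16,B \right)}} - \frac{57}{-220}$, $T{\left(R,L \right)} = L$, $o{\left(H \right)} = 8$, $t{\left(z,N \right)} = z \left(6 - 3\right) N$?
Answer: $\frac{50205}{22} \approx 2282.0$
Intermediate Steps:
$B = - \frac{3}{2}$ ($B = \left(- \frac{1}{4}\right) 6 = - \frac{3}{2} \approx -1.5$)
$t{\left(z,N \right)} = 3 N z$ ($t{\left(z,N \right)} = z 3 N = 3 z N = 3 N z$)
$u = - \frac{5329}{660}$ ($u = -3 + \left(\frac{8}{- \frac{3}{2}} - \frac{57}{-220}\right) = -3 + \left(8 \left(- \frac{2}{3}\right) - - \frac{57}{220}\right) = -3 + \left(- \frac{16}{3} + \frac{57}{220}\right) = -3 - \frac{3349}{660} = - \frac{5329}{660} \approx -8.0742$)
$102 + t{\left(-5,18 \right)} u = 102 + 3 \cdot 18 \left(-5\right) \left(- \frac{5329}{660}\right) = 102 - - \frac{47961}{22} = 102 + \frac{47961}{22} = \frac{50205}{22}$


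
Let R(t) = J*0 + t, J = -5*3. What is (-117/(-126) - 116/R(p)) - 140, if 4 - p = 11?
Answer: -245/2 ≈ -122.50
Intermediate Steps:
J = -15
p = -7 (p = 4 - 1*11 = 4 - 11 = -7)
R(t) = t (R(t) = -15*0 + t = 0 + t = t)
(-117/(-126) - 116/R(p)) - 140 = (-117/(-126) - 116/(-7)) - 140 = (-117*(-1/126) - 116*(-⅐)) - 140 = (13/14 + 116/7) - 140 = 35/2 - 140 = -245/2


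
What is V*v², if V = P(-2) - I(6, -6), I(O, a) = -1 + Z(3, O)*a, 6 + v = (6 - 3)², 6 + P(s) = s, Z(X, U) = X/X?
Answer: -9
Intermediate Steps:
Z(X, U) = 1
P(s) = -6 + s
v = 3 (v = -6 + (6 - 3)² = -6 + 3² = -6 + 9 = 3)
I(O, a) = -1 + a (I(O, a) = -1 + 1*a = -1 + a)
V = -1 (V = (-6 - 2) - (-1 - 6) = -8 - 1*(-7) = -8 + 7 = -1)
V*v² = -1*3² = -1*9 = -9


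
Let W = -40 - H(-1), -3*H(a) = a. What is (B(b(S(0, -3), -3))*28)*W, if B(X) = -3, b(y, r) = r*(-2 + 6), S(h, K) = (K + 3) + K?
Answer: 3388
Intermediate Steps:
S(h, K) = 3 + 2*K (S(h, K) = (3 + K) + K = 3 + 2*K)
H(a) = -a/3
b(y, r) = 4*r (b(y, r) = r*4 = 4*r)
W = -121/3 (W = -40 - (-1)*(-1)/3 = -40 - 1*⅓ = -40 - ⅓ = -121/3 ≈ -40.333)
(B(b(S(0, -3), -3))*28)*W = -3*28*(-121/3) = -84*(-121/3) = 3388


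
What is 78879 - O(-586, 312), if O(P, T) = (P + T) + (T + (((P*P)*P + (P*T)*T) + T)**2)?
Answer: -66705111956116743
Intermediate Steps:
O(P, T) = P + (T + P**3 + P*T**2)**2 + 2*T (O(P, T) = (P + T) + (T + ((P**2*P + P*T**2) + T)**2) = (P + T) + (T + ((P**3 + P*T**2) + T)**2) = (P + T) + (T + (T + P**3 + P*T**2)**2) = P + (T + P**3 + P*T**2)**2 + 2*T)
78879 - O(-586, 312) = 78879 - (-586 + (312 + (-586)**3 - 586*312**2)**2 + 2*312) = 78879 - (-586 + (312 - 201230056 - 586*97344)**2 + 624) = 78879 - (-586 + (312 - 201230056 - 57043584)**2 + 624) = 78879 - (-586 + (-258273328)**2 + 624) = 78879 - (-586 + 66705111956195584 + 624) = 78879 - 1*66705111956195622 = 78879 - 66705111956195622 = -66705111956116743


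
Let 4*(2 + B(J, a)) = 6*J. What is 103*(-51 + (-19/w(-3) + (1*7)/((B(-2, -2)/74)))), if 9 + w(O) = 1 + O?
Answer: -866024/55 ≈ -15746.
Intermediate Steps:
B(J, a) = -2 + 3*J/2 (B(J, a) = -2 + (6*J)/4 = -2 + 3*J/2)
w(O) = -8 + O (w(O) = -9 + (1 + O) = -8 + O)
103*(-51 + (-19/w(-3) + (1*7)/((B(-2, -2)/74)))) = 103*(-51 + (-19/(-8 - 3) + (1*7)/(((-2 + (3/2)*(-2))/74)))) = 103*(-51 + (-19/(-11) + 7/(((-2 - 3)*(1/74))))) = 103*(-51 + (-19*(-1/11) + 7/((-5*1/74)))) = 103*(-51 + (19/11 + 7/(-5/74))) = 103*(-51 + (19/11 + 7*(-74/5))) = 103*(-51 + (19/11 - 518/5)) = 103*(-51 - 5603/55) = 103*(-8408/55) = -866024/55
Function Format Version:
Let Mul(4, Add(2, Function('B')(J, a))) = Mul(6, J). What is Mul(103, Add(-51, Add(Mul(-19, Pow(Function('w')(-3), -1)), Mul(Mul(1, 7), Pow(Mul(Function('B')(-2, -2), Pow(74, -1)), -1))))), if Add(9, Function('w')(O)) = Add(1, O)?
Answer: Rational(-866024, 55) ≈ -15746.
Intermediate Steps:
Function('B')(J, a) = Add(-2, Mul(Rational(3, 2), J)) (Function('B')(J, a) = Add(-2, Mul(Rational(1, 4), Mul(6, J))) = Add(-2, Mul(Rational(3, 2), J)))
Function('w')(O) = Add(-8, O) (Function('w')(O) = Add(-9, Add(1, O)) = Add(-8, O))
Mul(103, Add(-51, Add(Mul(-19, Pow(Function('w')(-3), -1)), Mul(Mul(1, 7), Pow(Mul(Function('B')(-2, -2), Pow(74, -1)), -1))))) = Mul(103, Add(-51, Add(Mul(-19, Pow(Add(-8, -3), -1)), Mul(Mul(1, 7), Pow(Mul(Add(-2, Mul(Rational(3, 2), -2)), Pow(74, -1)), -1))))) = Mul(103, Add(-51, Add(Mul(-19, Pow(-11, -1)), Mul(7, Pow(Mul(Add(-2, -3), Rational(1, 74)), -1))))) = Mul(103, Add(-51, Add(Mul(-19, Rational(-1, 11)), Mul(7, Pow(Mul(-5, Rational(1, 74)), -1))))) = Mul(103, Add(-51, Add(Rational(19, 11), Mul(7, Pow(Rational(-5, 74), -1))))) = Mul(103, Add(-51, Add(Rational(19, 11), Mul(7, Rational(-74, 5))))) = Mul(103, Add(-51, Add(Rational(19, 11), Rational(-518, 5)))) = Mul(103, Add(-51, Rational(-5603, 55))) = Mul(103, Rational(-8408, 55)) = Rational(-866024, 55)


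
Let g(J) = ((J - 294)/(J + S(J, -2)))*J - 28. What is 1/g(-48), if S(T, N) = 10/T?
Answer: -1157/426380 ≈ -0.0027135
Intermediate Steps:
g(J) = -28 + J*(-294 + J)/(J + 10/J) (g(J) = ((J - 294)/(J + 10/J))*J - 28 = ((-294 + J)/(J + 10/J))*J - 28 = J*(-294 + J)/(J + 10/J) - 28 = -28 + J*(-294 + J)/(J + 10/J))
1/g(-48) = 1/((-280 + (-48)²*(-322 - 48))/(10 + (-48)²)) = 1/((-280 + 2304*(-370))/(10 + 2304)) = 1/((-280 - 852480)/2314) = 1/((1/2314)*(-852760)) = 1/(-426380/1157) = -1157/426380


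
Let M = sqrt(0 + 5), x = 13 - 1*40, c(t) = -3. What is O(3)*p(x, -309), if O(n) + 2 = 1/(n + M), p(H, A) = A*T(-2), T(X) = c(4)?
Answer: -4635/4 - 927*sqrt(5)/4 ≈ -1677.0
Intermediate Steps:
T(X) = -3
x = -27 (x = 13 - 40 = -27)
M = sqrt(5) ≈ 2.2361
p(H, A) = -3*A (p(H, A) = A*(-3) = -3*A)
O(n) = -2 + 1/(n + sqrt(5))
O(3)*p(x, -309) = ((1 - 2*3 - 2*sqrt(5))/(3 + sqrt(5)))*(-3*(-309)) = ((1 - 6 - 2*sqrt(5))/(3 + sqrt(5)))*927 = ((-5 - 2*sqrt(5))/(3 + sqrt(5)))*927 = 927*(-5 - 2*sqrt(5))/(3 + sqrt(5))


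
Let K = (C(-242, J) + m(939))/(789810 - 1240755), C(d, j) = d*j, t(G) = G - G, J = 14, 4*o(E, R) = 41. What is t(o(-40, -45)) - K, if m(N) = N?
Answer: -2449/450945 ≈ -0.0054308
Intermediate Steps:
o(E, R) = 41/4 (o(E, R) = (¼)*41 = 41/4)
t(G) = 0
K = 2449/450945 (K = (-242*14 + 939)/(789810 - 1240755) = (-3388 + 939)/(-450945) = -2449*(-1/450945) = 2449/450945 ≈ 0.0054308)
t(o(-40, -45)) - K = 0 - 1*2449/450945 = 0 - 2449/450945 = -2449/450945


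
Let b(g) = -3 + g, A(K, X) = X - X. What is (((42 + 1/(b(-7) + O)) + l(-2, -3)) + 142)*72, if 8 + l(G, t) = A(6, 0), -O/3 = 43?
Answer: 1761336/139 ≈ 12671.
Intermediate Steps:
O = -129 (O = -3*43 = -129)
A(K, X) = 0
l(G, t) = -8 (l(G, t) = -8 + 0 = -8)
(((42 + 1/(b(-7) + O)) + l(-2, -3)) + 142)*72 = (((42 + 1/((-3 - 7) - 129)) - 8) + 142)*72 = (((42 + 1/(-10 - 129)) - 8) + 142)*72 = (((42 + 1/(-139)) - 8) + 142)*72 = (((42 - 1/139) - 8) + 142)*72 = ((5837/139 - 8) + 142)*72 = (4725/139 + 142)*72 = (24463/139)*72 = 1761336/139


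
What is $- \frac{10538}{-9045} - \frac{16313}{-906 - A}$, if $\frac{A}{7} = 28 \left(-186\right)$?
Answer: $\frac{5046107}{7145550} \approx 0.70619$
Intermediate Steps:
$A = -36456$ ($A = 7 \cdot 28 \left(-186\right) = 7 \left(-5208\right) = -36456$)
$- \frac{10538}{-9045} - \frac{16313}{-906 - A} = - \frac{10538}{-9045} - \frac{16313}{-906 - -36456} = \left(-10538\right) \left(- \frac{1}{9045}\right) - \frac{16313}{-906 + 36456} = \frac{10538}{9045} - \frac{16313}{35550} = \frac{5046107}{7145550}$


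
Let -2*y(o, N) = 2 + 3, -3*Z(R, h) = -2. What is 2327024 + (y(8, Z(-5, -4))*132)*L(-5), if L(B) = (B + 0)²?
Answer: 2318774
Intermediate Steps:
Z(R, h) = ⅔ (Z(R, h) = -⅓*(-2) = ⅔)
y(o, N) = -5/2 (y(o, N) = -(2 + 3)/2 = -½*5 = -5/2)
L(B) = B²
2327024 + (y(8, Z(-5, -4))*132)*L(-5) = 2327024 - 5/2*132*(-5)² = 2327024 - 330*25 = 2327024 - 8250 = 2318774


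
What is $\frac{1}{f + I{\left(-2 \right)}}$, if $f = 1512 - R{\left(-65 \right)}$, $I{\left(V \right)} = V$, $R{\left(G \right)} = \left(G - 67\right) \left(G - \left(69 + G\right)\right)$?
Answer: $- \frac{1}{7598} \approx -0.00013161$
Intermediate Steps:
$R{\left(G \right)} = 4623 - 69 G$ ($R{\left(G \right)} = \left(-67 + G\right) \left(-69\right) = 4623 - 69 G$)
$f = -7596$ ($f = 1512 - \left(4623 - -4485\right) = 1512 - \left(4623 + 4485\right) = 1512 - 9108 = -7596$)
$\frac{1}{f + I{\left(-2 \right)}} = \frac{1}{-7596 - 2} = \frac{1}{-7598} = - \frac{1}{7598}$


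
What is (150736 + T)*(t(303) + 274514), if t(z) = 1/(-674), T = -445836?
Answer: -27300060284250/337 ≈ -8.1009e+10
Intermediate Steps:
t(z) = -1/674
(150736 + T)*(t(303) + 274514) = (150736 - 445836)*(-1/674 + 274514) = -295100*185022435/674 = -27300060284250/337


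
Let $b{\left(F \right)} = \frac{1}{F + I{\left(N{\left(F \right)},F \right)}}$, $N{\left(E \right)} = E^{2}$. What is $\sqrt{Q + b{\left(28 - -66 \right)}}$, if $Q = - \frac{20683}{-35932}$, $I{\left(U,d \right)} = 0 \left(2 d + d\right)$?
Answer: $\frac{\sqrt{2473415843}}{64954} \approx 0.76567$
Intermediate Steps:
$I{\left(U,d \right)} = 0$ ($I{\left(U,d \right)} = 0 \cdot 3 d = 0$)
$b{\left(F \right)} = \frac{1}{F}$ ($b{\left(F \right)} = \frac{1}{F + 0} = \frac{1}{F}$)
$Q = \frac{1591}{2764}$ ($Q = \left(-20683\right) \left(- \frac{1}{35932}\right) = \frac{1591}{2764} \approx 0.57561$)
$\sqrt{Q + b{\left(28 - -66 \right)}} = \sqrt{\frac{1591}{2764} + \frac{1}{28 - -66}} = \sqrt{\frac{1591}{2764} + \frac{1}{28 + 66}} = \sqrt{\frac{1591}{2764} + \frac{1}{94}} = \sqrt{\frac{76159}{129908}} = \frac{\sqrt{2473415843}}{64954}$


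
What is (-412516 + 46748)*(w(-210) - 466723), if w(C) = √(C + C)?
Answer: 170712338264 - 731536*I*√105 ≈ 1.7071e+11 - 7.496e+6*I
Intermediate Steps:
w(C) = √2*√C (w(C) = √(2*C) = √2*√C)
(-412516 + 46748)*(w(-210) - 466723) = (-412516 + 46748)*(√2*√(-210) - 466723) = -365768*(√2*(I*√210) - 466723) = -365768*(2*I*√105 - 466723) = -365768*(-466723 + 2*I*√105) = 170712338264 - 731536*I*√105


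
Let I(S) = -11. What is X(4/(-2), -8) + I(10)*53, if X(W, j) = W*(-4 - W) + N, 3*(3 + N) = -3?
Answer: -583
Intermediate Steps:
N = -4 (N = -3 + (1/3)*(-3) = -3 - 1 = -4)
X(W, j) = -4 + W*(-4 - W) (X(W, j) = W*(-4 - W) - 4 = -4 + W*(-4 - W))
X(4/(-2), -8) + I(10)*53 = (-4 - (4/(-2))**2 - 16/(-2)) - 11*53 = (-4 - (4*(-1/2))**2 - 16*(-1)/2) - 583 = (-4 - 1*(-2)**2 - 4*(-2)) - 583 = (-4 - 1*4 + 8) - 583 = (-4 - 4 + 8) - 583 = 0 - 583 = -583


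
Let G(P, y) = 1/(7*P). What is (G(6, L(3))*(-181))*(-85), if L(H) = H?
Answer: 15385/42 ≈ 366.31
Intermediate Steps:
G(P, y) = 1/(7*P)
(G(6, L(3))*(-181))*(-85) = (((⅐)/6)*(-181))*(-85) = (((⅐)*(⅙))*(-181))*(-85) = ((1/42)*(-181))*(-85) = -181/42*(-85) = 15385/42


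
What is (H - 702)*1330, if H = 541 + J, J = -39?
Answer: -266000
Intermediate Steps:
H = 502 (H = 541 - 39 = 502)
(H - 702)*1330 = (502 - 702)*1330 = -200*1330 = -266000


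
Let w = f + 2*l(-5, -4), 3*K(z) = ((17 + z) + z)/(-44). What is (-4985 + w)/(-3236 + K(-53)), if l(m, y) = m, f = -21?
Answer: 34848/22477 ≈ 1.5504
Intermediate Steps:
K(z) = -17/132 - z/66 (K(z) = (((17 + z) + z)/(-44))/3 = ((17 + 2*z)*(-1/44))/3 = (-17/44 - z/22)/3 = -17/132 - z/66)
w = -31 (w = -21 + 2*(-5) = -21 - 10 = -31)
(-4985 + w)/(-3236 + K(-53)) = (-4985 - 31)/(-3236 + (-17/132 - 1/66*(-53))) = -5016/(-3236 + (-17/132 + 53/66)) = -5016/(-3236 + 89/132) = -5016/(-427063/132) = -5016*(-132/427063) = 34848/22477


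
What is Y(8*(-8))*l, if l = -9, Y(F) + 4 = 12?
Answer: -72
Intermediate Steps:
Y(F) = 8 (Y(F) = -4 + 12 = 8)
Y(8*(-8))*l = 8*(-9) = -72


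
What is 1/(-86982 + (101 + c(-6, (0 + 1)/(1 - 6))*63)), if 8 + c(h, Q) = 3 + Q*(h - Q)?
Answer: -25/2178073 ≈ -1.1478e-5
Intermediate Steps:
c(h, Q) = -5 + Q*(h - Q) (c(h, Q) = -8 + (3 + Q*(h - Q)) = -5 + Q*(h - Q))
1/(-86982 + (101 + c(-6, (0 + 1)/(1 - 6))*63)) = 1/(-86982 + (101 + (-5 - ((0 + 1)/(1 - 6))² + ((0 + 1)/(1 - 6))*(-6))*63)) = 1/(-86982 + (101 + (-5 - (1/(-5))² + (1/(-5))*(-6))*63)) = 1/(-86982 + (101 + (-5 - (1*(-⅕))² + (1*(-⅕))*(-6))*63)) = 1/(-86982 + (101 + (-5 - (-⅕)² - ⅕*(-6))*63)) = 1/(-86982 + (101 + (-5 - 1*1/25 + 6/5)*63)) = 1/(-86982 + (101 + (-5 - 1/25 + 6/5)*63)) = 1/(-86982 + (101 - 96/25*63)) = 1/(-86982 + (101 - 6048/25)) = 1/(-86982 - 3523/25) = 1/(-2178073/25) = -25/2178073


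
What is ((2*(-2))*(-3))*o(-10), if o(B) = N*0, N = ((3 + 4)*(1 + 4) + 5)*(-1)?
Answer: 0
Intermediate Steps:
N = -40 (N = (7*5 + 5)*(-1) = (35 + 5)*(-1) = 40*(-1) = -40)
o(B) = 0 (o(B) = -40*0 = 0)
((2*(-2))*(-3))*o(-10) = ((2*(-2))*(-3))*0 = -4*(-3)*0 = 12*0 = 0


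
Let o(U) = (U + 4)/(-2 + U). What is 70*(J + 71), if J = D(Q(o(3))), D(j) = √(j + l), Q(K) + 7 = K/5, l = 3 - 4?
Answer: 4970 + 14*I*√165 ≈ 4970.0 + 179.83*I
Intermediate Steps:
o(U) = (4 + U)/(-2 + U)
l = -1
Q(K) = -7 + K/5
D(j) = √(-1 + j) (D(j) = √(j - 1) = √(-1 + j))
J = I*√165/5 (J = √(-1 + (-7 + ((4 + 3)/(-2 + 3))/5)) = √(-1 + (-7 + (7/1)/5)) = √(-1 + (-7 + (1*7)/5)) = √(-1 + (-7 + (⅕)*7)) = √(-1 + (-7 + 7/5)) = √(-1 - 28/5) = √(-33/5) = I*√165/5 ≈ 2.569*I)
70*(J + 71) = 70*(I*√165/5 + 71) = 70*(71 + I*√165/5) = 4970 + 14*I*√165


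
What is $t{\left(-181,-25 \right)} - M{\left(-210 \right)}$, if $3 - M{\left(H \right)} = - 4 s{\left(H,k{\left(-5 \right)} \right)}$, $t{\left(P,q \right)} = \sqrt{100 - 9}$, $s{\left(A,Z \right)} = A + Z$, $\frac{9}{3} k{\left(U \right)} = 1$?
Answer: $\frac{2507}{3} + \sqrt{91} \approx 845.21$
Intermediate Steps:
$k{\left(U \right)} = \frac{1}{3}$ ($k{\left(U \right)} = \frac{1}{3} \cdot 1 = \frac{1}{3}$)
$t{\left(P,q \right)} = \sqrt{91}$
$M{\left(H \right)} = \frac{13}{3} + 4 H$ ($M{\left(H \right)} = 3 - - 4 \left(H + \frac{1}{3}\right) = 3 - - 4 \left(\frac{1}{3} + H\right) = 3 - \left(- \frac{4}{3} - 4 H\right) = 3 + \left(\frac{4}{3} + 4 H\right) = \frac{13}{3} + 4 H$)
$t{\left(-181,-25 \right)} - M{\left(-210 \right)} = \sqrt{91} - \left(\frac{13}{3} + 4 \left(-210\right)\right) = \sqrt{91} - \left(\frac{13}{3} - 840\right) = \sqrt{91} - - \frac{2507}{3} = \sqrt{91} + \frac{2507}{3} = \frac{2507}{3} + \sqrt{91}$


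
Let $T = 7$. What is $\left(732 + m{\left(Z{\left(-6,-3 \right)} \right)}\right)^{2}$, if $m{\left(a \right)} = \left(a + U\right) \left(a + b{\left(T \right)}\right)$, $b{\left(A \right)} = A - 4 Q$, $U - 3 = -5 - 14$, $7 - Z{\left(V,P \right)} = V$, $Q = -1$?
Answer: $435600$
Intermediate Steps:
$Z{\left(V,P \right)} = 7 - V$
$U = -16$ ($U = 3 - 19 = -16$)
$b{\left(A \right)} = 4 + A$ ($b{\left(A \right)} = A - -4 = A + 4 = 4 + A$)
$m{\left(a \right)} = \left(-16 + a\right) \left(11 + a\right)$ ($m{\left(a \right)} = \left(a - 16\right) \left(a + \left(4 + 7\right)\right) = \left(-16 + a\right) \left(a + 11\right) = \left(-16 + a\right) \left(11 + a\right)$)
$\left(732 + m{\left(Z{\left(-6,-3 \right)} \right)}\right)^{2} = \left(732 - \left(176 - \left(7 - -6\right)^{2} + 5 \left(7 - -6\right)\right)\right)^{2} = \left(732 - \left(176 - \left(7 + 6\right)^{2} + 5 \left(7 + 6\right)\right)\right)^{2} = \left(732 - \left(241 - 169\right)\right)^{2} = \left(732 - 72\right)^{2} = 660^{2} = 435600$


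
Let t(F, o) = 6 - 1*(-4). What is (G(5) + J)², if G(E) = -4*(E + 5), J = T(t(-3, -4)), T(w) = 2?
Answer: 1444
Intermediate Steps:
t(F, o) = 10 (t(F, o) = 6 + 4 = 10)
J = 2
G(E) = -20 - 4*E (G(E) = -4*(5 + E) = -20 - 4*E)
(G(5) + J)² = ((-20 - 4*5) + 2)² = ((-20 - 20) + 2)² = (-40 + 2)² = (-38)² = 1444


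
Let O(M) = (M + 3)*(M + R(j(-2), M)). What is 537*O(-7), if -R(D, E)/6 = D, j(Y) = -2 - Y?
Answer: 15036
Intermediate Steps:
R(D, E) = -6*D
O(M) = M*(3 + M) (O(M) = (M + 3)*(M - 6*(-2 - 1*(-2))) = (3 + M)*(M - 6*(-2 + 2)) = (3 + M)*(M - 6*0) = (3 + M)*(M + 0) = (3 + M)*M = M*(3 + M))
537*O(-7) = 537*(-7*(3 - 7)) = 537*(-7*(-4)) = 537*28 = 15036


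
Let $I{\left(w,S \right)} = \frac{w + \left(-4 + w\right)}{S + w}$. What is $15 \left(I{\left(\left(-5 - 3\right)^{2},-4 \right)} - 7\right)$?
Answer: $-74$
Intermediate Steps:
$I{\left(w,S \right)} = \frac{-4 + 2 w}{S + w}$
$15 \left(I{\left(\left(-5 - 3\right)^{2},-4 \right)} - 7\right) = 15 \left(\frac{2 \left(-2 + \left(-5 - 3\right)^{2}\right)}{-4 + \left(-5 - 3\right)^{2}} - 7\right) = 15 \left(\frac{2 \left(-2 + \left(-8\right)^{2}\right)}{-4 + \left(-8\right)^{2}} - 7\right) = 15 \left(\frac{2 \left(-2 + 64\right)}{-4 + 64} - 7\right) = 15 \left(2 \cdot \frac{1}{60} \cdot 62 - 7\right) = 15 \left(\frac{31}{15} - 7\right) = 15 \left(- \frac{74}{15}\right) = -74$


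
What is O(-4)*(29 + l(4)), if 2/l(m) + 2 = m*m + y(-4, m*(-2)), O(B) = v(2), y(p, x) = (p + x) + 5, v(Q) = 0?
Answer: 0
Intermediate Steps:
y(p, x) = 5 + p + x
O(B) = 0
l(m) = 2/(-1 + m**2 - 2*m) (l(m) = 2/(-2 + (m*m + (5 - 4 + m*(-2)))) = 2/(-2 + (m**2 + (5 - 4 - 2*m))) = 2/(-2 + (m**2 + (1 - 2*m))) = 2/(-2 + (1 + m**2 - 2*m)) = 2/(-1 + m**2 - 2*m))
O(-4)*(29 + l(4)) = 0*(29 + 2/(-1 + 4**2 - 2*4)) = 0*(29 + 2/(-1 + 16 - 8)) = 0*(29 + 2/7) = 0*(205/7) = 0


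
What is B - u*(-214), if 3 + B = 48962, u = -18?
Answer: 45107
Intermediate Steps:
B = 48959 (B = -3 + 48962 = 48959)
B - u*(-214) = 48959 - (-18)*(-214) = 48959 - 1*3852 = 48959 - 3852 = 45107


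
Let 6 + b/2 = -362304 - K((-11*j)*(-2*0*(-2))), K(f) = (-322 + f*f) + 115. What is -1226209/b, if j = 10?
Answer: 1226209/724206 ≈ 1.6932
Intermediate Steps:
K(f) = -207 + f**2 (K(f) = (-322 + f**2) + 115 = -207 + f**2)
b = -724206 (b = -12 + 2*(-362304 - (-207 + ((-11*10)*(-2*0*(-2)))**2)) = -12 + 2*(-362304 - (-207 + (-0*(-2))**2)) = -12 + 2*(-362304 - (-207 + (-110*0)**2)) = -12 + 2*(-362304 - (-207 + 0**2)) = -12 + 2*(-362304 - (-207 + 0)) = -12 + 2*(-362304 - 1*(-207)) = -12 + 2*(-362304 + 207) = -12 + 2*(-362097) = -12 - 724194 = -724206)
-1226209/b = -1226209/(-724206) = -1226209*(-1/724206) = 1226209/724206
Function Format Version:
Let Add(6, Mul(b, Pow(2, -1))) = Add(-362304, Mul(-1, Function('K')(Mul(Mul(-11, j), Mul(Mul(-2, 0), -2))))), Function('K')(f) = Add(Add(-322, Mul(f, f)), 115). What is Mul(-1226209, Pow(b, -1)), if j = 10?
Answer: Rational(1226209, 724206) ≈ 1.6932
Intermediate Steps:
Function('K')(f) = Add(-207, Pow(f, 2)) (Function('K')(f) = Add(Add(-322, Pow(f, 2)), 115) = Add(-207, Pow(f, 2)))
b = -724206 (b = Add(-12, Mul(2, Add(-362304, Mul(-1, Add(-207, Pow(Mul(Mul(-11, 10), Mul(Mul(-2, 0), -2)), 2)))))) = Add(-12, Mul(2, Add(-362304, Mul(-1, Add(-207, Pow(Mul(-110, Mul(0, -2)), 2)))))) = Add(-12, Mul(2, Add(-362304, Mul(-1, Add(-207, Pow(Mul(-110, 0), 2)))))) = Add(-12, Mul(2, Add(-362304, Mul(-1, Add(-207, Pow(0, 2)))))) = Add(-12, Mul(2, Add(-362304, Mul(-1, Add(-207, 0))))) = Add(-12, Mul(2, Add(-362304, Mul(-1, -207)))) = Add(-12, Mul(2, Add(-362304, 207))) = Add(-12, Mul(2, -362097)) = Add(-12, -724194) = -724206)
Mul(-1226209, Pow(b, -1)) = Mul(-1226209, Pow(-724206, -1)) = Mul(-1226209, Rational(-1, 724206)) = Rational(1226209, 724206)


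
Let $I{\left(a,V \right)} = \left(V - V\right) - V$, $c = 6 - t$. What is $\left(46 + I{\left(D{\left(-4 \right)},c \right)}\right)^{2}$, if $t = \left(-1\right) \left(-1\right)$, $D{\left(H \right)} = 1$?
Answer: $1681$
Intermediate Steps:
$t = 1$
$c = 5$ ($c = 6 - 1 = 5$)
$I{\left(a,V \right)} = - V$ ($I{\left(a,V \right)} = 0 - V = - V$)
$\left(46 + I{\left(D{\left(-4 \right)},c \right)}\right)^{2} = \left(46 - 5\right)^{2} = 41^{2} = 1681$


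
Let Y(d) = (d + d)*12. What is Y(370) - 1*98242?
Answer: -89362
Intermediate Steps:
Y(d) = 24*d (Y(d) = (2*d)*12 = 24*d)
Y(370) - 1*98242 = 24*370 - 1*98242 = 8880 - 98242 = -89362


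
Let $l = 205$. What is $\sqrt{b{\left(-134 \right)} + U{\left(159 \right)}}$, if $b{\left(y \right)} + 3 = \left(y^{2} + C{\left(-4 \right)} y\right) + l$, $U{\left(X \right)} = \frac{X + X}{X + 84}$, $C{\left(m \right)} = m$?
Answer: $\frac{4 \sqrt{94645}}{9} \approx 136.73$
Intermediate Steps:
$U{\left(X \right)} = \frac{2 X}{84 + X}$
$b{\left(y \right)} = 202 + y^{2} - 4 y$ ($b{\left(y \right)} = -3 + \left(\left(y^{2} - 4 y\right) + 205\right) = -3 + \left(205 + y^{2} - 4 y\right) = 202 + y^{2} - 4 y$)
$\sqrt{b{\left(-134 \right)} + U{\left(159 \right)}} = \sqrt{\left(202 + \left(-134\right)^{2} - -536\right) + 2 \cdot 159 \frac{1}{84 + 159}} = \sqrt{\left(202 + 17956 + 536\right) + 2 \cdot 159 \cdot \frac{1}{243}} = \sqrt{18694 + 2 \cdot 159 \cdot \frac{1}{243}} = \sqrt{18694 + \frac{106}{81}} = \sqrt{\frac{1514320}{81}} = \frac{4 \sqrt{94645}}{9}$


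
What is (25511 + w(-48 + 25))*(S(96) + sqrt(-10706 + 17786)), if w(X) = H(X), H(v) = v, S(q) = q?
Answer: 2446848 + 50976*sqrt(1770) ≈ 4.5915e+6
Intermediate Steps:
w(X) = X
(25511 + w(-48 + 25))*(S(96) + sqrt(-10706 + 17786)) = (25511 + (-48 + 25))*(96 + sqrt(-10706 + 17786)) = (25511 - 23)*(96 + sqrt(7080)) = 25488*(96 + 2*sqrt(1770)) = 2446848 + 50976*sqrt(1770)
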